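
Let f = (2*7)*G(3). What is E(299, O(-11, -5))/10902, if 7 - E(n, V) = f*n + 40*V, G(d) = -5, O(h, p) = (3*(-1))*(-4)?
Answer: 6819/3634 ≈ 1.8764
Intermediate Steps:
O(h, p) = 12 (O(h, p) = -3*(-4) = 12)
f = -70 (f = (2*7)*(-5) = 14*(-5) = -70)
E(n, V) = 7 - 40*V + 70*n (E(n, V) = 7 - (-70*n + 40*V) = 7 + (-40*V + 70*n) = 7 - 40*V + 70*n)
E(299, O(-11, -5))/10902 = (7 - 40*12 + 70*299)/10902 = (7 - 480 + 20930)*(1/10902) = 20457*(1/10902) = 6819/3634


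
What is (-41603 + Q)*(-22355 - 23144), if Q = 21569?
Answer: 911526966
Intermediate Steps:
(-41603 + Q)*(-22355 - 23144) = (-41603 + 21569)*(-22355 - 23144) = -20034*(-45499) = 911526966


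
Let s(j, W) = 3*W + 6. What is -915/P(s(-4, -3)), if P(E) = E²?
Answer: -305/3 ≈ -101.67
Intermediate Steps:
s(j, W) = 6 + 3*W
-915/P(s(-4, -3)) = -915/(6 + 3*(-3))² = -915/(6 - 9)² = -915/((-3)²) = -915/9 = -915*⅑ = -305/3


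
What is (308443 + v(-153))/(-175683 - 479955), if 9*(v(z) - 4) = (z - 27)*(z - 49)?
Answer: -312487/655638 ≈ -0.47661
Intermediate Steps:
v(z) = 4 + (-49 + z)*(-27 + z)/9 (v(z) = 4 + ((z - 27)*(z - 49))/9 = 4 + ((-27 + z)*(-49 + z))/9 = 4 + ((-49 + z)*(-27 + z))/9 = 4 + (-49 + z)*(-27 + z)/9)
(308443 + v(-153))/(-175683 - 479955) = (308443 + (151 - 76/9*(-153) + (⅑)*(-153)²))/(-175683 - 479955) = (308443 + (151 + 1292 + (⅑)*23409))/(-655638) = (308443 + (151 + 1292 + 2601))*(-1/655638) = (308443 + 4044)*(-1/655638) = 312487*(-1/655638) = -312487/655638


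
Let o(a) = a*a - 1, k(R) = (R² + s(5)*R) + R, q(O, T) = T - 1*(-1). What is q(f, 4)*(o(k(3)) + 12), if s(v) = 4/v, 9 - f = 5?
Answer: 5459/5 ≈ 1091.8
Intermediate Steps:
f = 4 (f = 9 - 1*5 = 9 - 5 = 4)
q(O, T) = 1 + T (q(O, T) = T + 1 = 1 + T)
k(R) = R² + 9*R/5 (k(R) = (R² + (4/5)*R) + R = (R² + (4*(⅕))*R) + R = (R² + 4*R/5) + R = R² + 9*R/5)
o(a) = -1 + a² (o(a) = a² - 1 = -1 + a²)
q(f, 4)*(o(k(3)) + 12) = (1 + 4)*((-1 + ((⅕)*3*(9 + 5*3))²) + 12) = 5*((-1 + ((⅕)*3*(9 + 15))²) + 12) = 5*((-1 + ((⅕)*3*24)²) + 12) = 5*((-1 + (72/5)²) + 12) = 5*((-1 + 5184/25) + 12) = 5*(5159/25 + 12) = 5*(5459/25) = 5459/5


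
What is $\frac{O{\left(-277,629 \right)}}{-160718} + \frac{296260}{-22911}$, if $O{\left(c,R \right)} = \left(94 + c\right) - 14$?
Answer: $- \frac{47609801213}{3682210098} \approx -12.93$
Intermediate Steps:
$O{\left(c,R \right)} = 80 + c$
$\frac{O{\left(-277,629 \right)}}{-160718} + \frac{296260}{-22911} = \frac{80 - 277}{-160718} + \frac{296260}{-22911} = \left(-197\right) \left(- \frac{1}{160718}\right) + 296260 \left(- \frac{1}{22911}\right) = \frac{197}{160718} - \frac{296260}{22911} = - \frac{47609801213}{3682210098}$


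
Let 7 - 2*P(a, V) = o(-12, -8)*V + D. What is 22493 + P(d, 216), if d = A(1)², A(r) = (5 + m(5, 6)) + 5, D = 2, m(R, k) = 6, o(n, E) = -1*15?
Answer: 48231/2 ≈ 24116.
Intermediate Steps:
o(n, E) = -15
A(r) = 16 (A(r) = (5 + 6) + 5 = 11 + 5 = 16)
d = 256 (d = 16² = 256)
P(a, V) = 5/2 + 15*V/2 (P(a, V) = 7/2 - (-15*V + 2)/2 = 7/2 - (2 - 15*V)/2 = 7/2 + (-1 + 15*V/2) = 5/2 + 15*V/2)
22493 + P(d, 216) = 22493 + (5/2 + (15/2)*216) = 22493 + (5/2 + 1620) = 22493 + 3245/2 = 48231/2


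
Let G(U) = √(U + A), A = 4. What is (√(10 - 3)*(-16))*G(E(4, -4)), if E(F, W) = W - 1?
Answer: -16*I*√7 ≈ -42.332*I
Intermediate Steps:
E(F, W) = -1 + W
G(U) = √(4 + U) (G(U) = √(U + 4) = √(4 + U))
(√(10 - 3)*(-16))*G(E(4, -4)) = (√(10 - 3)*(-16))*√(4 + (-1 - 4)) = (√7*(-16))*√(4 - 5) = (-16*√7)*√(-1) = (-16*√7)*I = -16*I*√7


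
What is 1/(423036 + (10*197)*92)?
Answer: 1/604276 ≈ 1.6549e-6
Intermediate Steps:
1/(423036 + (10*197)*92) = 1/(423036 + 1970*92) = 1/(423036 + 181240) = 1/604276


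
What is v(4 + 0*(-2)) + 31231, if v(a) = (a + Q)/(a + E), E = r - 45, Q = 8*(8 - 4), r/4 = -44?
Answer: 6777091/217 ≈ 31231.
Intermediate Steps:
r = -176 (r = 4*(-44) = -176)
Q = 32 (Q = 8*4 = 32)
E = -221 (E = -176 - 45 = -221)
v(a) = (32 + a)/(-221 + a) (v(a) = (a + 32)/(a - 221) = (32 + a)/(-221 + a))
v(4 + 0*(-2)) + 31231 = (32 + (4 + 0*(-2)))/(-221 + (4 + 0*(-2))) + 31231 = (32 + (4 + 0))/(-221 + (4 + 0)) + 31231 = (32 + 4)/(-221 + 4) + 31231 = 36/(-217) + 31231 = -1/217*36 + 31231 = -36/217 + 31231 = 6777091/217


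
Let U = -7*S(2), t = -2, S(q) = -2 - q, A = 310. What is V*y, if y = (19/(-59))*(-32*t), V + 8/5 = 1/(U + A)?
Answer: 1640992/49855 ≈ 32.915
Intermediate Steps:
U = 28 (U = -7*(-2 - 1*2) = -7*(-2 - 2) = -7*(-4) = 28)
V = -2699/1690 (V = -8/5 + 1/(28 + 310) = -8/5 + 1/338 = -2699/1690 ≈ -1.5970)
y = -1216/59 (y = (19/(-59))*(-32*(-2)) = (19*(-1/59))*64 = -19/59*64 = -1216/59 ≈ -20.610)
V*y = -2699/1690*(-1216/59) = 1640992/49855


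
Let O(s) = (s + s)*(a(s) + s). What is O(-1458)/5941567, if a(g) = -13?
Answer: 4289436/5941567 ≈ 0.72194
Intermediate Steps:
O(s) = 2*s*(-13 + s) (O(s) = (s + s)*(-13 + s) = (2*s)*(-13 + s) = 2*s*(-13 + s))
O(-1458)/5941567 = (2*(-1458)*(-13 - 1458))/5941567 = (2*(-1458)*(-1471))*(1/5941567) = 4289436*(1/5941567) = 4289436/5941567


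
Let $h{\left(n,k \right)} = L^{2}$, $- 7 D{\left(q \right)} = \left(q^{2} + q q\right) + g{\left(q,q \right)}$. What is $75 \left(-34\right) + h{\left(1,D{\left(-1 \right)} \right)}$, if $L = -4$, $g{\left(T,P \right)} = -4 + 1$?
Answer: $-2534$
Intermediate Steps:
$g{\left(T,P \right)} = -3$
$D{\left(q \right)} = \frac{3}{7} - \frac{2 q^{2}}{7}$ ($D{\left(q \right)} = - \frac{\left(q^{2} + q q\right) - 3}{7} = - \frac{\left(q^{2} + q^{2}\right) - 3}{7} = - \frac{2 q^{2} - 3}{7} = - \frac{-3 + 2 q^{2}}{7} = \frac{3}{7} - \frac{2 q^{2}}{7}$)
$h{\left(n,k \right)} = 16$ ($h{\left(n,k \right)} = \left(-4\right)^{2} = 16$)
$75 \left(-34\right) + h{\left(1,D{\left(-1 \right)} \right)} = 75 \left(-34\right) + 16 = -2550 + 16 = -2534$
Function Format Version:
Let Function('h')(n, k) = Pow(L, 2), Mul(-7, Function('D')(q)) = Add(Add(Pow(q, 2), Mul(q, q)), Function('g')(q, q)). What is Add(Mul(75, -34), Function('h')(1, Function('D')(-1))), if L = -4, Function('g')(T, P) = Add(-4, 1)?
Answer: -2534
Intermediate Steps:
Function('g')(T, P) = -3
Function('D')(q) = Add(Rational(3, 7), Mul(Rational(-2, 7), Pow(q, 2))) (Function('D')(q) = Mul(Rational(-1, 7), Add(Add(Pow(q, 2), Mul(q, q)), -3)) = Mul(Rational(-1, 7), Add(Add(Pow(q, 2), Pow(q, 2)), -3)) = Mul(Rational(-1, 7), Add(Mul(2, Pow(q, 2)), -3)) = Mul(Rational(-1, 7), Add(-3, Mul(2, Pow(q, 2)))) = Add(Rational(3, 7), Mul(Rational(-2, 7), Pow(q, 2))))
Function('h')(n, k) = 16 (Function('h')(n, k) = Pow(-4, 2) = 16)
Add(Mul(75, -34), Function('h')(1, Function('D')(-1))) = Add(Mul(75, -34), 16) = Add(-2550, 16) = -2534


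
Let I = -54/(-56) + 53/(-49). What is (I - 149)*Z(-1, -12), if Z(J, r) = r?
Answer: 87681/49 ≈ 1789.4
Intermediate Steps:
I = -23/196 (I = -54*(-1/56) + 53*(-1/49) = 27/28 - 53/49 = -23/196 ≈ -0.11735)
(I - 149)*Z(-1, -12) = (-23/196 - 149)*(-12) = -29227/196*(-12) = 87681/49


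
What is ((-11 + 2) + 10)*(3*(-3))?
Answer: -9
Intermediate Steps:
((-11 + 2) + 10)*(3*(-3)) = (-9 + 10)*(-9) = 1*(-9) = -9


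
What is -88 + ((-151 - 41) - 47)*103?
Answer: -24705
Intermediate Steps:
-88 + ((-151 - 41) - 47)*103 = -88 + (-192 - 47)*103 = -88 - 239*103 = -88 - 24617 = -24705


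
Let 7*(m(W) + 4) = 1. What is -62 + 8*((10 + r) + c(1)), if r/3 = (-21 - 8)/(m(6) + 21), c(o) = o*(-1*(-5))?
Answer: 87/5 ≈ 17.400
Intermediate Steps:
c(o) = 5*o (c(o) = o*5 = 5*o)
m(W) = -27/7 (m(W) = -4 + (⅐)*1 = -4 + ⅐ = -27/7)
r = -203/40 (r = 3*((-21 - 8)/(-27/7 + 21)) = 3*(-29/120/7) = 3*(-29*7/120) = 3*(-203/120) = -203/40 ≈ -5.0750)
-62 + 8*((10 + r) + c(1)) = -62 + 8*((10 - 203/40) + 5*1) = -62 + 8*(197/40 + 5) = -62 + 8*(397/40) = -62 + 397/5 = 87/5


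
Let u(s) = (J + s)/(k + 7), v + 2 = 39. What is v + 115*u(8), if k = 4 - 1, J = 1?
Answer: 281/2 ≈ 140.50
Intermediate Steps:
v = 37 (v = -2 + 39 = 37)
k = 3
u(s) = 1/10 + s/10 (u(s) = (1 + s)/(3 + 7) = (1 + s)/10 = (1 + s)*(1/10) = 1/10 + s/10)
v + 115*u(8) = 37 + 115*(1/10 + (1/10)*8) = 37 + 115*(1/10 + 4/5) = 37 + 115*(9/10) = 37 + 207/2 = 281/2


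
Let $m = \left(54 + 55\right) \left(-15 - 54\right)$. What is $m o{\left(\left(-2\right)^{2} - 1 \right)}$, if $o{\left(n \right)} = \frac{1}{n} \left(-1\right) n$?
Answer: $7521$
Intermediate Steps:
$o{\left(n \right)} = -1$ ($o{\left(n \right)} = - \frac{1}{n} n = -1$)
$m = -7521$ ($m = 109 \left(-69\right) = -7521$)
$m o{\left(\left(-2\right)^{2} - 1 \right)} = \left(-7521\right) \left(-1\right) = 7521$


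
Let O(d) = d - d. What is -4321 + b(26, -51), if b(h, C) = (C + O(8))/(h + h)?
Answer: -224743/52 ≈ -4322.0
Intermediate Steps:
O(d) = 0
b(h, C) = C/(2*h) (b(h, C) = (C + 0)/(h + h) = C/((2*h)) = C*(1/(2*h)) = C/(2*h))
-4321 + b(26, -51) = -4321 + (½)*(-51)/26 = -4321 + (½)*(-51)*(1/26) = -4321 - 51/52 = -224743/52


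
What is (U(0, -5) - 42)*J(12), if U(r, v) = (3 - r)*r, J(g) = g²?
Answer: -6048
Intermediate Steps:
U(r, v) = r*(3 - r)
(U(0, -5) - 42)*J(12) = (0*(3 - 1*0) - 42)*12² = (0*(3 + 0) - 42)*144 = (0*3 - 42)*144 = (0 - 42)*144 = -42*144 = -6048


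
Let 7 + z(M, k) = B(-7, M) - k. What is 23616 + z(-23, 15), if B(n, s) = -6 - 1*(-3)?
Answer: 23591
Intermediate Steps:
B(n, s) = -3 (B(n, s) = -6 + 3 = -3)
z(M, k) = -10 - k (z(M, k) = -7 + (-3 - k) = -10 - k)
23616 + z(-23, 15) = 23616 + (-10 - 1*15) = 23616 + (-10 - 15) = 23616 - 25 = 23591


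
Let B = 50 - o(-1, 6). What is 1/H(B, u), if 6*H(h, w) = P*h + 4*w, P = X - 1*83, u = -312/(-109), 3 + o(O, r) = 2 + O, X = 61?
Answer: -327/61724 ≈ -0.0052978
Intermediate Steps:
o(O, r) = -1 + O (o(O, r) = -3 + (2 + O) = -1 + O)
B = 52 (B = 50 - (-1 - 1) = 50 - 1*(-2) = 50 + 2 = 52)
u = 312/109 (u = -312*(-1/109) = 312/109 ≈ 2.8624)
P = -22 (P = 61 - 1*83 = 61 - 83 = -22)
H(h, w) = -11*h/3 + 2*w/3 (H(h, w) = (-22*h + 4*w)/6 = -11*h/3 + 2*w/3)
1/H(B, u) = 1/(-11/3*52 + (2/3)*(312/109)) = 1/(-572/3 + 208/109) = 1/(-61724/327) = -327/61724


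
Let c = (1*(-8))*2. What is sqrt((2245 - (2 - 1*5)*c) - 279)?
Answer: sqrt(1918) ≈ 43.795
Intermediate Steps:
c = -16 (c = -8*2 = -16)
sqrt((2245 - (2 - 1*5)*c) - 279) = sqrt((2245 - (2 - 1*5)*(-16)) - 279) = sqrt((2245 - (2 - 5)*(-16)) - 279) = sqrt((2245 - (-3)*(-16)) - 279) = sqrt((2245 - 1*48) - 279) = sqrt((2245 - 48) - 279) = sqrt(2197 - 279) = sqrt(1918)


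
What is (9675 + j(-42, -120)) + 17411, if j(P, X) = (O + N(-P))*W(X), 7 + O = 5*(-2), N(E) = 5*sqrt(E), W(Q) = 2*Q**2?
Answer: -462514 + 144000*sqrt(42) ≈ 4.7071e+5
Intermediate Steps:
O = -17 (O = -7 + 5*(-2) = -7 - 10 = -17)
j(P, X) = 2*X**2*(-17 + 5*sqrt(-P)) (j(P, X) = (-17 + 5*sqrt(-P))*(2*X**2) = 2*X**2*(-17 + 5*sqrt(-P)))
(9675 + j(-42, -120)) + 17411 = (9675 + (-120)**2*(-34 + 10*sqrt(-1*(-42)))) + 17411 = (9675 + 14400*(-34 + 10*sqrt(42))) + 17411 = (9675 + (-489600 + 144000*sqrt(42))) + 17411 = (-479925 + 144000*sqrt(42)) + 17411 = -462514 + 144000*sqrt(42)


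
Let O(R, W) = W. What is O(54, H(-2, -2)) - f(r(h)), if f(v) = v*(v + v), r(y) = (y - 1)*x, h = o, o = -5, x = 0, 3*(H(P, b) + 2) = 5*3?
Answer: 3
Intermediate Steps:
H(P, b) = 3 (H(P, b) = -2 + (5*3)/3 = -2 + (⅓)*15 = -2 + 5 = 3)
h = -5
r(y) = 0 (r(y) = (y - 1)*0 = (-1 + y)*0 = 0)
f(v) = 2*v² (f(v) = v*(2*v) = 2*v²)
O(54, H(-2, -2)) - f(r(h)) = 3 - 2*0² = 3 - 2*0 = 3 - 1*0 = 3 + 0 = 3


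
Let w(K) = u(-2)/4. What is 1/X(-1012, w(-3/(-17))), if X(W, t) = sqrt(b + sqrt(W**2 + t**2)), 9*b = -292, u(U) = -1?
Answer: 6/sqrt(-1168 + 9*sqrt(16386305)) ≈ 0.031951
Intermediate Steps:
b = -292/9 (b = (1/9)*(-292) = -292/9 ≈ -32.444)
w(K) = -1/4
X(W, t) = sqrt(-292/9 + sqrt(W**2 + t**2))
1/X(-1012, w(-3/(-17))) = 1/(sqrt(-292 + 9*sqrt((-1012)**2 + (-1/4)**2))/3) = 1/(sqrt(-292 + 9*sqrt(1024144 + 1/16))/3) = 1/(sqrt(-292 + 9*sqrt(16386305/16))/3) = 1/(sqrt(-292 + 9*(sqrt(16386305)/4))/3) = 1/(sqrt(-292 + 9*sqrt(16386305)/4)/3) = 3/sqrt(-292 + 9*sqrt(16386305)/4)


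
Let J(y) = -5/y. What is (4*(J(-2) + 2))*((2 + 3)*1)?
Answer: 90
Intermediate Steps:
(4*(J(-2) + 2))*((2 + 3)*1) = (4*(-5/(-2) + 2))*((2 + 3)*1) = (4*(-5*(-½) + 2))*(5*1) = (4*(5/2 + 2))*5 = (4*(9/2))*5 = 18*5 = 90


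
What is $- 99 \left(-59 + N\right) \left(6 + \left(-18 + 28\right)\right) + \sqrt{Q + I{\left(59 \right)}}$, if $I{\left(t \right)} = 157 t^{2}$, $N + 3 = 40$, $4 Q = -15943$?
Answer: $34848 + \frac{15 \sqrt{9645}}{2} \approx 35585.0$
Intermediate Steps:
$Q = - \frac{15943}{4}$ ($Q = \frac{1}{4} \left(-15943\right) = - \frac{15943}{4} \approx -3985.8$)
$N = 37$ ($N = -3 + 40 = 37$)
$- 99 \left(-59 + N\right) \left(6 + \left(-18 + 28\right)\right) + \sqrt{Q + I{\left(59 \right)}} = - 99 \left(-59 + 37\right) \left(6 + \left(-18 + 28\right)\right) + \sqrt{- \frac{15943}{4} + 157 \cdot 59^{2}} = - 99 \left(- 22 \left(6 + 10\right)\right) + \sqrt{- \frac{15943}{4} + 157 \cdot 3481} = - 99 \left(\left(-22\right) 16\right) + \sqrt{- \frac{15943}{4} + 546517} = \left(-99\right) \left(-352\right) + \sqrt{\frac{2170125}{4}} = 34848 + \frac{15 \sqrt{9645}}{2}$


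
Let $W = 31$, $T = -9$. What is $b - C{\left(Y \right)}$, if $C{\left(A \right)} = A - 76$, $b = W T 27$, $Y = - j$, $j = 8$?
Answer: $-7449$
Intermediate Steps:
$Y = -8$ ($Y = \left(-1\right) 8 = -8$)
$b = -7533$ ($b = 31 \left(-9\right) 27 = \left(-279\right) 27 = -7533$)
$C{\left(A \right)} = -76 + A$
$b - C{\left(Y \right)} = -7533 - \left(-76 - 8\right) = -7533 - -84 = -7533 + 84 = -7449$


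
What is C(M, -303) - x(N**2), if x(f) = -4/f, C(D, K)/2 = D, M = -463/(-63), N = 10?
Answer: 23213/1575 ≈ 14.738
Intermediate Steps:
M = 463/63 (M = -463*(-1/63) = 463/63 ≈ 7.3492)
C(D, K) = 2*D
C(M, -303) - x(N**2) = 2*(463/63) - (-4)/(10**2) = 926/63 - (-4)/100 = 926/63 - 1*(-1/25) = 926/63 + 1/25 = 23213/1575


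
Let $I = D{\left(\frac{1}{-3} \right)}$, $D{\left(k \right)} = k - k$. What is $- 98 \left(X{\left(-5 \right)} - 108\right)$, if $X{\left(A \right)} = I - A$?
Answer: $10094$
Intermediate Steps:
$D{\left(k \right)} = 0$
$I = 0$
$X{\left(A \right)} = - A$ ($X{\left(A \right)} = 0 - A = - A$)
$- 98 \left(X{\left(-5 \right)} - 108\right) = - 98 \left(\left(-1\right) \left(-5\right) - 108\right) = - 98 \left(5 - 108\right) = \left(-98\right) \left(-103\right) = 10094$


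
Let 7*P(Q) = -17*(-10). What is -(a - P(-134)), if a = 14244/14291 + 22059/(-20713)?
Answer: 7209010927/296009483 ≈ 24.354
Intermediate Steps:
P(Q) = 170/7 (P(Q) = (-17*(-10))/7 = (⅐)*170 = 170/7)
a = -20209197/296009483 (a = 14244*(1/14291) + 22059*(-1/20713) = 14244/14291 - 22059/20713 = -20209197/296009483 ≈ -0.068272)
-(a - P(-134)) = -(-20209197/296009483 - 1*170/7) = -(-20209197/296009483 - 170/7) = -1*(-7209010927/296009483) = 7209010927/296009483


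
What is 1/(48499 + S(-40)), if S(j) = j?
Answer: 1/48459 ≈ 2.0636e-5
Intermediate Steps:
1/(48499 + S(-40)) = 1/(48499 - 40) = 1/48459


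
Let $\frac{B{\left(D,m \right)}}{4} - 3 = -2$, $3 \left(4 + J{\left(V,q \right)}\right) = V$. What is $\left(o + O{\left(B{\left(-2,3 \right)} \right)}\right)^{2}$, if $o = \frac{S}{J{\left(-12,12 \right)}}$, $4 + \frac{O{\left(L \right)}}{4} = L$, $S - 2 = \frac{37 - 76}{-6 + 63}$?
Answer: $\frac{625}{23104} \approx 0.027052$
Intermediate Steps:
$S = \frac{25}{19}$ ($S = 2 + \frac{37 - 76}{-6 + 63} = 2 - \frac{39}{57} = 2 - \frac{13}{19} = \frac{25}{19} \approx 1.3158$)
$J{\left(V,q \right)} = -4 + \frac{V}{3}$
$B{\left(D,m \right)} = 4$ ($B{\left(D,m \right)} = 12 + 4 \left(-2\right) = 12 - 8 = 4$)
$O{\left(L \right)} = -16 + 4 L$
$o = - \frac{25}{152}$ ($o = \frac{25}{19 \left(-4 + \frac{1}{3} \left(-12\right)\right)} = \frac{25}{19 \left(-4 - 4\right)} = \frac{25}{19 \left(-8\right)} = \frac{25}{19} \left(- \frac{1}{8}\right) = - \frac{25}{152} \approx -0.16447$)
$\left(o + O{\left(B{\left(-2,3 \right)} \right)}\right)^{2} = \left(- \frac{25}{152} + \left(-16 + 4 \cdot 4\right)\right)^{2} = \left(- \frac{25}{152} + \left(-16 + 16\right)\right)^{2} = \left(- \frac{25}{152} + 0\right)^{2} = \left(- \frac{25}{152}\right)^{2} = \frac{625}{23104}$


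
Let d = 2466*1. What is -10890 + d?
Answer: -8424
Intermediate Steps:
d = 2466
-10890 + d = -10890 + 2466 = -8424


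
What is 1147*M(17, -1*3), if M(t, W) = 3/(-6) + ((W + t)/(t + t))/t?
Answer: -315425/578 ≈ -545.72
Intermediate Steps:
M(t, W) = -1/2 + (W + t)/(2*t**2) (M(t, W) = 3*(-1/6) + ((W + t)/((2*t)))/t = -1/2 + ((W + t)*(1/(2*t)))/t = -1/2 + ((W + t)/(2*t))/t = -1/2 + (W + t)/(2*t**2))
1147*M(17, -1*3) = 1147*((1/2)*(-1*3 + 17 - 1*17**2)/17**2) = 1147*((1/2)*(1/289)*(-3 + 17 - 1*289)) = 1147*((1/2)*(1/289)*(-3 + 17 - 289)) = 1147*((1/2)*(1/289)*(-275)) = 1147*(-275/578) = -315425/578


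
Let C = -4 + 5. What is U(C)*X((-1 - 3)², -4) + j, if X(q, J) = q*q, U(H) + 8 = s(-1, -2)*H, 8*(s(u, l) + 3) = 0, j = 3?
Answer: -2813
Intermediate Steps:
s(u, l) = -3 (s(u, l) = -3 + (⅛)*0 = -3 + 0 = -3)
C = 1
U(H) = -8 - 3*H
X(q, J) = q²
U(C)*X((-1 - 3)², -4) + j = (-8 - 3*1)*((-1 - 3)²)² + 3 = (-8 - 3)*((-4)²)² + 3 = -11*16² + 3 = -11*256 + 3 = -2816 + 3 = -2813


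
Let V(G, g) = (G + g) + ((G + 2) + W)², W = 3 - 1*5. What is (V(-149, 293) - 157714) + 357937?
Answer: 222568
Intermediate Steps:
W = -2 (W = 3 - 5 = -2)
V(G, g) = G + g + G² (V(G, g) = (G + g) + ((G + 2) - 2)² = (G + g) + ((2 + G) - 2)² = (G + g) + G² = G + g + G²)
(V(-149, 293) - 157714) + 357937 = ((-149 + 293 + (-149)²) - 157714) + 357937 = ((-149 + 293 + 22201) - 157714) + 357937 = (22345 - 157714) + 357937 = -135369 + 357937 = 222568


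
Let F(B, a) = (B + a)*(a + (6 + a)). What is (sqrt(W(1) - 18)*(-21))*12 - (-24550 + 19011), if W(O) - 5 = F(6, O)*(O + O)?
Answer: 5539 - 756*sqrt(11) ≈ 3031.6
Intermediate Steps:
F(B, a) = (6 + 2*a)*(B + a) (F(B, a) = (B + a)*(6 + 2*a) = (6 + 2*a)*(B + a))
W(O) = 5 + 2*O*(36 + 2*O**2 + 18*O) (W(O) = 5 + (2*O**2 + 6*6 + 6*O + 2*6*O)*(O + O) = 5 + (2*O**2 + 36 + 6*O + 12*O)*(2*O) = 5 + (36 + 2*O**2 + 18*O)*(2*O) = 5 + 2*O*(36 + 2*O**2 + 18*O))
(sqrt(W(1) - 18)*(-21))*12 - (-24550 + 19011) = (sqrt((5 + 4*1*(18 + 1**2 + 9*1)) - 18)*(-21))*12 - (-24550 + 19011) = (sqrt((5 + 4*1*(18 + 1 + 9)) - 18)*(-21))*12 - 1*(-5539) = (sqrt((5 + 4*1*28) - 18)*(-21))*12 + 5539 = (sqrt((5 + 112) - 18)*(-21))*12 + 5539 = (sqrt(117 - 18)*(-21))*12 + 5539 = (sqrt(99)*(-21))*12 + 5539 = ((3*sqrt(11))*(-21))*12 + 5539 = -63*sqrt(11)*12 + 5539 = -756*sqrt(11) + 5539 = 5539 - 756*sqrt(11)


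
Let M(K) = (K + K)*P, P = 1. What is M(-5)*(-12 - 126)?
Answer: 1380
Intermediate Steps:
M(K) = 2*K (M(K) = (K + K)*1 = (2*K)*1 = 2*K)
M(-5)*(-12 - 126) = (2*(-5))*(-12 - 126) = -10*(-138) = 1380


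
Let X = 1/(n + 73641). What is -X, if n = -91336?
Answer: 1/17695 ≈ 5.6513e-5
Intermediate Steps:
X = -1/17695 (X = 1/(-91336 + 73641) = 1/(-17695) = -1/17695 ≈ -5.6513e-5)
-X = -1*(-1/17695) = 1/17695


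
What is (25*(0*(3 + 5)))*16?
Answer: 0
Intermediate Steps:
(25*(0*(3 + 5)))*16 = (25*(0*8))*16 = (25*0)*16 = 0*16 = 0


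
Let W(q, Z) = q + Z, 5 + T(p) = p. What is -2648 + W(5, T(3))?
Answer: -2645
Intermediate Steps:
T(p) = -5 + p
W(q, Z) = Z + q
-2648 + W(5, T(3)) = -2648 + ((-5 + 3) + 5) = -2648 + (-2 + 5) = -2648 + 3 = -2645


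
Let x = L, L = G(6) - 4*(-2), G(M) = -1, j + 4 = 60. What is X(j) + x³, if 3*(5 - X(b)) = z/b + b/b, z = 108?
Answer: 14575/42 ≈ 347.02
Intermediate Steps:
j = 56 (j = -4 + 60 = 56)
L = 7 (L = -1 - 4*(-2) = -1 + 8 = 7)
X(b) = 14/3 - 36/b (X(b) = 5 - (108/b + b/b)/3 = 5 - (108/b + 1)/3 = 5 - (1 + 108/b)/3 = 5 + (-⅓ - 36/b) = 14/3 - 36/b)
x = 7
X(j) + x³ = (14/3 - 36/56) + 7³ = (14/3 - 36*1/56) + 343 = (14/3 - 9/14) + 343 = 169/42 + 343 = 14575/42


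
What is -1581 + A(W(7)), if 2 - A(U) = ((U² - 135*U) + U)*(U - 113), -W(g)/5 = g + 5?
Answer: 2012141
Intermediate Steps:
W(g) = -25 - 5*g (W(g) = -5*(g + 5) = -5*(5 + g) = -25 - 5*g)
A(U) = 2 - (-113 + U)*(U² - 134*U) (A(U) = 2 - ((U² - 135*U) + U)*(U - 113) = 2 - (U² - 134*U)*(-113 + U) = 2 - (-113 + U)*(U² - 134*U))
-1581 + A(W(7)) = -1581 + (2 - (-25 - 5*7)³ - 15142*(-25 - 5*7) + 247*(-25 - 5*7)²) = -1581 + (2 - (-25 - 35)³ - 15142*(-25 - 35) + 247*(-25 - 35)²) = -1581 + (2 - 1*(-60)³ - 15142*(-60) + 247*(-60)²) = -1581 + (2 - 1*(-216000) + 908520 + 247*3600) = -1581 + (2 + 216000 + 908520 + 889200) = -1581 + 2013722 = 2012141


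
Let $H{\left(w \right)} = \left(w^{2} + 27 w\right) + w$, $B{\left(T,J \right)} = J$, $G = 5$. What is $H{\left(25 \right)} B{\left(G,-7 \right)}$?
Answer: $-9275$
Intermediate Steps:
$H{\left(w \right)} = w^{2} + 28 w$
$H{\left(25 \right)} B{\left(G,-7 \right)} = 25 \left(28 + 25\right) \left(-7\right) = 25 \cdot 53 \left(-7\right) = 1325 \left(-7\right) = -9275$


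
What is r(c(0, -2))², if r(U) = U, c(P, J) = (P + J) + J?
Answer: 16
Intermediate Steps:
c(P, J) = P + 2*J (c(P, J) = (J + P) + J = P + 2*J)
r(c(0, -2))² = (0 + 2*(-2))² = (0 - 4)² = (-4)² = 16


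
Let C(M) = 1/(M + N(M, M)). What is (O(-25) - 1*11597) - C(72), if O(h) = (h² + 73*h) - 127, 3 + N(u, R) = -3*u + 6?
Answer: -1822283/141 ≈ -12924.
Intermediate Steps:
N(u, R) = 3 - 3*u (N(u, R) = -3 + (-3*u + 6) = -3 + (6 - 3*u) = 3 - 3*u)
C(M) = 1/(3 - 2*M) (C(M) = 1/(M + (3 - 3*M)) = 1/(3 - 2*M))
O(h) = -127 + h² + 73*h
(O(-25) - 1*11597) - C(72) = ((-127 + (-25)² + 73*(-25)) - 1*11597) - (-1)/(-3 + 2*72) = ((-127 + 625 - 1825) - 11597) - (-1)/(-3 + 144) = (-1327 - 11597) - (-1)/141 = -12924 - (-1)/141 = -12924 - 1*(-1/141) = -12924 + 1/141 = -1822283/141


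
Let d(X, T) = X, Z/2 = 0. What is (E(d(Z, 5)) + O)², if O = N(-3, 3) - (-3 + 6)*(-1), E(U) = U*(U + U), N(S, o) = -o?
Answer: 0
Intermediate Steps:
Z = 0 (Z = 2*0 = 0)
E(U) = 2*U² (E(U) = U*(2*U) = 2*U²)
O = 0 (O = -1*3 - (-3 + 6)*(-1) = -3 - 3*(-1) = -3 - 1*(-3) = -3 + 3 = 0)
(E(d(Z, 5)) + O)² = (2*0² + 0)² = (2*0 + 0)² = (0 + 0)² = 0² = 0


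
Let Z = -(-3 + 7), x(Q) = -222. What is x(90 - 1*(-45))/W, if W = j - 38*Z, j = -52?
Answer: -111/50 ≈ -2.2200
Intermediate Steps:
Z = -4 (Z = -1*4 = -4)
W = 100 (W = -52 - 38*(-4) = -52 + 152 = 100)
x(90 - 1*(-45))/W = -222/100 = -222*1/100 = -111/50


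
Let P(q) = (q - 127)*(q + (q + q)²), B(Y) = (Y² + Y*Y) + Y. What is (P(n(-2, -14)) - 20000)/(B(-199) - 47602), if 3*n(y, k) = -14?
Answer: -833090/847827 ≈ -0.98262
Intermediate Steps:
B(Y) = Y + 2*Y² (B(Y) = (Y² + Y²) + Y = 2*Y² + Y = Y + 2*Y²)
n(y, k) = -14/3 (n(y, k) = (⅓)*(-14) = -14/3)
P(q) = (-127 + q)*(q + 4*q²) (P(q) = (-127 + q)*(q + (2*q)²) = (-127 + q)*(q + 4*q²))
(P(n(-2, -14)) - 20000)/(B(-199) - 47602) = (-14*(-127 - 507*(-14/3) + 4*(-14/3)²)/3 - 20000)/(-199*(1 + 2*(-199)) - 47602) = (-14*(-127 + 2366 + 4*(196/9))/3 - 20000)/(-199*(1 - 398) - 47602) = (-14*(-127 + 2366 + 784/9)/3 - 20000)/(-199*(-397) - 47602) = (-14/3*20935/9 - 20000)/(79003 - 47602) = (-293090/27 - 20000)/31401 = -833090/27*1/31401 = -833090/847827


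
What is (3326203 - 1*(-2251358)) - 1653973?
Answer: 3923588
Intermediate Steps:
(3326203 - 1*(-2251358)) - 1653973 = (3326203 + 2251358) - 1653973 = 5577561 - 1653973 = 3923588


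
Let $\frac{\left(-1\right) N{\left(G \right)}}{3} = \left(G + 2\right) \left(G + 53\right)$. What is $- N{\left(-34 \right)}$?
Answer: $-1824$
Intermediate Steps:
$N{\left(G \right)} = - 3 \left(2 + G\right) \left(53 + G\right)$ ($N{\left(G \right)} = - 3 \left(G + 2\right) \left(G + 53\right) = - 3 \left(2 + G\right) \left(53 + G\right)$)
$- N{\left(-34 \right)} = - (-318 - -5610 - 3 \left(-34\right)^{2}) = - (-318 + 5610 - 3468) = \left(-1\right) 1824 = -1824$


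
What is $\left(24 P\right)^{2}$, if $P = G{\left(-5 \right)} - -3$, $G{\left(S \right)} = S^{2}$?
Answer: $451584$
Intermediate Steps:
$P = 28$ ($P = \left(-5\right)^{2} - -3 = 25 + 3 = 28$)
$\left(24 P\right)^{2} = \left(24 \cdot 28\right)^{2} = 672^{2} = 451584$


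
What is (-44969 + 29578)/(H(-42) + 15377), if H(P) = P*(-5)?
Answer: -15391/15587 ≈ -0.98743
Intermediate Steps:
H(P) = -5*P
(-44969 + 29578)/(H(-42) + 15377) = (-44969 + 29578)/(-5*(-42) + 15377) = -15391/(210 + 15377) = -15391/15587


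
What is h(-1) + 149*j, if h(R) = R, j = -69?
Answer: -10282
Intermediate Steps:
h(-1) + 149*j = -1 + 149*(-69) = -1 - 10281 = -10282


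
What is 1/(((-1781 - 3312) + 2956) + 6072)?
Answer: 1/3935 ≈ 0.00025413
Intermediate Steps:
1/(((-1781 - 3312) + 2956) + 6072) = 1/((-5093 + 2956) + 6072) = 1/(-2137 + 6072) = 1/3935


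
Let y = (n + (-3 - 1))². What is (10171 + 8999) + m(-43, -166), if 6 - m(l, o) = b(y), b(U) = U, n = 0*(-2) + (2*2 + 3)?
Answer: 19167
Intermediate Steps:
n = 7 (n = 0 + (4 + 3) = 0 + 7 = 7)
y = 9 (y = (7 + (-3 - 1))² = (7 - 4)² = 3² = 9)
m(l, o) = -3 (m(l, o) = 6 - 1*9 = 6 - 9 = -3)
(10171 + 8999) + m(-43, -166) = (10171 + 8999) - 3 = 19170 - 3 = 19167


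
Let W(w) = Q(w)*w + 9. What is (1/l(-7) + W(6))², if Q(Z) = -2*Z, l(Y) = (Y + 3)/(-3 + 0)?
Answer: 62001/16 ≈ 3875.1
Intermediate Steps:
l(Y) = -1 - Y/3 (l(Y) = (3 + Y)/(-3) = (3 + Y)*(-⅓) = -1 - Y/3)
W(w) = 9 - 2*w² (W(w) = (-2*w)*w + 9 = -2*w² + 9 = 9 - 2*w²)
(1/l(-7) + W(6))² = (1/(-1 - ⅓*(-7)) + (9 - 2*6²))² = (1/(-1 + 7/3) + (9 - 2*36))² = (1/(4/3) + (9 - 72))² = (¾ - 63)² = (-249/4)² = 62001/16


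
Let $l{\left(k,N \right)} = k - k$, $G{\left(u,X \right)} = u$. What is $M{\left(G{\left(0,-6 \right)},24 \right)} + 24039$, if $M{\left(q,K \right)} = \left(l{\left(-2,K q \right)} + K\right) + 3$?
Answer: $24066$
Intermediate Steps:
$l{\left(k,N \right)} = 0$
$M{\left(q,K \right)} = 3 + K$ ($M{\left(q,K \right)} = \left(0 + K\right) + 3 = K + 3 = 3 + K$)
$M{\left(G{\left(0,-6 \right)},24 \right)} + 24039 = \left(3 + 24\right) + 24039 = 27 + 24039 = 24066$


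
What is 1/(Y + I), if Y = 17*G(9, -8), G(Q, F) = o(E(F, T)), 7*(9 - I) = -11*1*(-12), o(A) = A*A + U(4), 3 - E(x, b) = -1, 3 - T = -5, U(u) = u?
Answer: 7/2311 ≈ 0.0030290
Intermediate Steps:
T = 8 (T = 3 - 1*(-5) = 3 + 5 = 8)
E(x, b) = 4 (E(x, b) = 3 - 1*(-1) = 3 + 1 = 4)
o(A) = 4 + A² (o(A) = A*A + 4 = A² + 4 = 4 + A²)
I = -69/7 (I = 9 - (-11*1)*(-12)/7 = 9 - (-11)*(-12)/7 = 9 - ⅐*132 = 9 - 132/7 = -69/7 ≈ -9.8571)
G(Q, F) = 20 (G(Q, F) = 4 + 4² = 4 + 16 = 20)
Y = 340 (Y = 17*20 = 340)
1/(Y + I) = 1/(340 - 69/7) = 1/(2311/7) = 7/2311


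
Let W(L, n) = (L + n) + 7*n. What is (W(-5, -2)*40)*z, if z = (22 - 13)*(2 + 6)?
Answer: -60480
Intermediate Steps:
W(L, n) = L + 8*n
z = 72 (z = 9*8 = 72)
(W(-5, -2)*40)*z = ((-5 + 8*(-2))*40)*72 = ((-5 - 16)*40)*72 = -21*40*72 = -840*72 = -60480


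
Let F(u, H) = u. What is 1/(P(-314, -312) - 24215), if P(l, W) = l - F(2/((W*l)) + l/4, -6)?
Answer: -48984/1197683293 ≈ -4.0899e-5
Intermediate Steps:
P(l, W) = 3*l/4 - 2/(W*l) (P(l, W) = l - (2/((W*l)) + l/4) = l - (2*(1/(W*l)) + l*(¼)) = l - (2/(W*l) + l/4) = l - (l/4 + 2/(W*l)) = l + (-l/4 - 2/(W*l)) = 3*l/4 - 2/(W*l))
1/(P(-314, -312) - 24215) = 1/(((¾)*(-314) - 2/(-312*(-314))) - 24215) = 1/((-471/2 - 2*(-1/312)*(-1/314)) - 24215) = 1/((-471/2 - 1/48984) - 24215) = 1/(-11535733/48984 - 24215) = 1/(-1197683293/48984) = -48984/1197683293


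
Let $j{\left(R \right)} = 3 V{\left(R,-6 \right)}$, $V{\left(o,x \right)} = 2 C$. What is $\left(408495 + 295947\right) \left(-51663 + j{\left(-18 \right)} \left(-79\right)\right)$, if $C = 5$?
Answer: $-38063114586$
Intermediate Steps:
$V{\left(o,x \right)} = 10$ ($V{\left(o,x \right)} = 2 \cdot 5 = 10$)
$j{\left(R \right)} = 30$ ($j{\left(R \right)} = 3 \cdot 10 = 30$)
$\left(408495 + 295947\right) \left(-51663 + j{\left(-18 \right)} \left(-79\right)\right) = \left(408495 + 295947\right) \left(-51663 + 30 \left(-79\right)\right) = 704442 \left(-51663 - 2370\right) = 704442 \left(-54033\right) = -38063114586$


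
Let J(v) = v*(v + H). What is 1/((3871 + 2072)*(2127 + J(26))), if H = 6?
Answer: 1/17585337 ≈ 5.6866e-8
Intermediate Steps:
J(v) = v*(6 + v) (J(v) = v*(v + 6) = v*(6 + v))
1/((3871 + 2072)*(2127 + J(26))) = 1/((3871 + 2072)*(2127 + 26*(6 + 26))) = 1/(5943*(2127 + 26*32)) = 1/(5943*(2127 + 832)) = 1/(5943*2959) = 1/17585337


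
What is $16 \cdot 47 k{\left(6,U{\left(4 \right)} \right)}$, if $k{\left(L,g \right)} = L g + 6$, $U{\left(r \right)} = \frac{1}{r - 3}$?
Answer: $9024$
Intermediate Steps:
$U{\left(r \right)} = \frac{1}{-3 + r}$
$k{\left(L,g \right)} = 6 + L g$
$16 \cdot 47 k{\left(6,U{\left(4 \right)} \right)} = 16 \cdot 47 \left(6 + \frac{6}{-3 + 4}\right) = 752 \left(6 + \frac{6}{1}\right) = 752 \left(6 + 6 \cdot 1\right) = 752 \left(6 + 6\right) = 752 \cdot 12 = 9024$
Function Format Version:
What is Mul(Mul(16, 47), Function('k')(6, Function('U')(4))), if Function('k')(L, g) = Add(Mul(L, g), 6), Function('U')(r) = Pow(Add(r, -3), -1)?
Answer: 9024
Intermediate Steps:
Function('U')(r) = Pow(Add(-3, r), -1)
Function('k')(L, g) = Add(6, Mul(L, g))
Mul(Mul(16, 47), Function('k')(6, Function('U')(4))) = Mul(Mul(16, 47), Add(6, Mul(6, Pow(Add(-3, 4), -1)))) = Mul(752, Add(6, Mul(6, Pow(1, -1)))) = Mul(752, Add(6, Mul(6, 1))) = Mul(752, Add(6, 6)) = Mul(752, 12) = 9024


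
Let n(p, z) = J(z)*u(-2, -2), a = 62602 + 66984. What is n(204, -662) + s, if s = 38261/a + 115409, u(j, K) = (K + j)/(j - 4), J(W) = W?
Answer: 44694714941/388758 ≈ 1.1497e+5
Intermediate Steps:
u(j, K) = (K + j)/(-4 + j)
a = 129586
n(p, z) = 2*z/3 (n(p, z) = z*((-2 - 2)/(-4 - 2)) = z*(-4/(-6)) = z*(-1/6*(-4)) = z*(2/3) = 2*z/3)
s = 14955428935/129586 (s = 38261/129586 + 115409 = 14955428935/129586 ≈ 1.1541e+5)
n(204, -662) + s = (2/3)*(-662) + 14955428935/129586 = -1324/3 + 14955428935/129586 = 44694714941/388758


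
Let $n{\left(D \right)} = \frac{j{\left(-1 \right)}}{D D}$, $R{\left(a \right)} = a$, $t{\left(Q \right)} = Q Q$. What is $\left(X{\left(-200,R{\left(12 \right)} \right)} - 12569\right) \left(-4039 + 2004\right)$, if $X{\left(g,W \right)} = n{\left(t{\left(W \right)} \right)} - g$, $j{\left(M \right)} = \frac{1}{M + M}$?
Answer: $\frac{1043888188915}{41472} \approx 2.5171 \cdot 10^{7}$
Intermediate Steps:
$j{\left(M \right)} = \frac{1}{2 M}$
$t{\left(Q \right)} = Q^{2}$
$n{\left(D \right)} = - \frac{1}{2 D^{2}}$ ($n{\left(D \right)} = \frac{\frac{1}{2} \frac{1}{-1}}{D D} = \frac{\frac{1}{2} \left(-1\right)}{D^{2}} = - \frac{1}{2 D^{2}}$)
$X{\left(g,W \right)} = - g - \frac{1}{2 W^{4}}$ ($X{\left(g,W \right)} = - \frac{1}{2 W^{4}} - g = - g - \frac{1}{2 W^{4}}$)
$\left(X{\left(-200,R{\left(12 \right)} \right)} - 12569\right) \left(-4039 + 2004\right) = \left(\left(\left(-1\right) \left(-200\right) - \frac{1}{2 \cdot 20736}\right) - 12569\right) \left(-4039 + 2004\right) = \left(\left(200 - \frac{1}{41472}\right) - 12569\right) \left(-2035\right) = \left(\frac{8294399}{41472} - 12569\right) \left(-2035\right) = \left(- \frac{512967169}{41472}\right) \left(-2035\right) = \frac{1043888188915}{41472}$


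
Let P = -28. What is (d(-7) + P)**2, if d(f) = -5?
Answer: 1089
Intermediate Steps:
(d(-7) + P)**2 = (-5 - 28)**2 = (-33)**2 = 1089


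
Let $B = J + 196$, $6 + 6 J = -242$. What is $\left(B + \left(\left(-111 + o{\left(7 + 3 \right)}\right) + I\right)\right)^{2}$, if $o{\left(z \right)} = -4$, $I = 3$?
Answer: $\frac{16384}{9} \approx 1820.4$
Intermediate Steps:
$J = - \frac{124}{3}$ ($J = -1 + \frac{1}{6} \left(-242\right) = -1 - \frac{121}{3} = - \frac{124}{3} \approx -41.333$)
$B = \frac{464}{3}$ ($B = - \frac{124}{3} + 196 = \frac{464}{3} \approx 154.67$)
$\left(B + \left(\left(-111 + o{\left(7 + 3 \right)}\right) + I\right)\right)^{2} = \left(\frac{464}{3} + \left(\left(-111 - 4\right) + 3\right)\right)^{2} = \left(\frac{464}{3} + \left(-115 + 3\right)\right)^{2} = \left(\frac{464}{3} - 112\right)^{2} = \left(\frac{128}{3}\right)^{2} = \frac{16384}{9}$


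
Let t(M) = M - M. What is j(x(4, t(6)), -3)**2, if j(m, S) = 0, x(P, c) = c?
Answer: 0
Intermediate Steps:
t(M) = 0
j(x(4, t(6)), -3)**2 = 0**2 = 0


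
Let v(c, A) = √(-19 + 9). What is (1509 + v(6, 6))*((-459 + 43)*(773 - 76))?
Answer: -437537568 - 289952*I*√10 ≈ -4.3754e+8 - 9.1691e+5*I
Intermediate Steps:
v(c, A) = I*√10 (v(c, A) = √(-10) = I*√10)
(1509 + v(6, 6))*((-459 + 43)*(773 - 76)) = (1509 + I*√10)*((-459 + 43)*(773 - 76)) = (1509 + I*√10)*(-416*697) = (1509 + I*√10)*(-289952) = -437537568 - 289952*I*√10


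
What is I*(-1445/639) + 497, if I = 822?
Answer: -290069/213 ≈ -1361.8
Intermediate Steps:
I*(-1445/639) + 497 = 822*(-1445/639) + 497 = -395930/213 + 497 = -290069/213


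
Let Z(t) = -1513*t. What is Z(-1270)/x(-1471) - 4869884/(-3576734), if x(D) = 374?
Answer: 101096345367/19672037 ≈ 5139.1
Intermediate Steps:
Z(-1270)/x(-1471) - 4869884/(-3576734) = -1513*(-1270)/374 - 4869884/(-3576734) = 1921510*(1/374) - 4869884*(-1/3576734) = 56515/11 + 2434942/1788367 = 101096345367/19672037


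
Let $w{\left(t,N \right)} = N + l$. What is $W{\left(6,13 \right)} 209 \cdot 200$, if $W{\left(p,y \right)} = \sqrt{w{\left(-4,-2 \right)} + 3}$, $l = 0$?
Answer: $41800$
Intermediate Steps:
$w{\left(t,N \right)} = N$ ($w{\left(t,N \right)} = N + 0 = N$)
$W{\left(p,y \right)} = 1$ ($W{\left(p,y \right)} = \sqrt{-2 + 3} = \sqrt{1} = 1$)
$W{\left(6,13 \right)} 209 \cdot 200 = 1 \cdot 209 \cdot 200 = 209 \cdot 200 = 41800$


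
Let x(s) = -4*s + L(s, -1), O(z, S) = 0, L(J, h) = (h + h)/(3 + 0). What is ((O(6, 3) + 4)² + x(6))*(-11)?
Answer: 286/3 ≈ 95.333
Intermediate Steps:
L(J, h) = 2*h/3 (L(J, h) = (2*h)/3 = (2*h)*(⅓) = 2*h/3)
x(s) = -⅔ - 4*s (x(s) = -4*s + (⅔)*(-1) = -4*s - ⅔ = -⅔ - 4*s)
((O(6, 3) + 4)² + x(6))*(-11) = ((0 + 4)² + (-⅔ - 4*6))*(-11) = (4² + (-⅔ - 24))*(-11) = (16 - 74/3)*(-11) = -26/3*(-11) = 286/3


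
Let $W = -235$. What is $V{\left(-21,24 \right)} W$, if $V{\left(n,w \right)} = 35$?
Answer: $-8225$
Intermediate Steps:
$V{\left(-21,24 \right)} W = 35 \left(-235\right) = -8225$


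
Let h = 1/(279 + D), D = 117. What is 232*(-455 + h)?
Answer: -10450382/99 ≈ -1.0556e+5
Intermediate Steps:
h = 1/396 (h = 1/(279 + 117) = 1/396 ≈ 0.0025253)
232*(-455 + h) = 232*(-455 + 1/396) = 232*(-180179/396) = -10450382/99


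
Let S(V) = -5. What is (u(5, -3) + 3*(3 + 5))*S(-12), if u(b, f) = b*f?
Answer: -45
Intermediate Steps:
(u(5, -3) + 3*(3 + 5))*S(-12) = (5*(-3) + 3*(3 + 5))*(-5) = (-15 + 3*8)*(-5) = (-15 + 24)*(-5) = 9*(-5) = -45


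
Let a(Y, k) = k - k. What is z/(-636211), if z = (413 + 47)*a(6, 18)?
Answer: 0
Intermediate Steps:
a(Y, k) = 0
z = 0 (z = (413 + 47)*0 = 460*0 = 0)
z/(-636211) = 0/(-636211) = 0*(-1/636211) = 0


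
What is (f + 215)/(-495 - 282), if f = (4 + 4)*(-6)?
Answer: -167/777 ≈ -0.21493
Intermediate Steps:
f = -48 (f = 8*(-6) = -48)
(f + 215)/(-495 - 282) = (-48 + 215)/(-495 - 282) = 167/(-777) = 167*(-1/777) = -167/777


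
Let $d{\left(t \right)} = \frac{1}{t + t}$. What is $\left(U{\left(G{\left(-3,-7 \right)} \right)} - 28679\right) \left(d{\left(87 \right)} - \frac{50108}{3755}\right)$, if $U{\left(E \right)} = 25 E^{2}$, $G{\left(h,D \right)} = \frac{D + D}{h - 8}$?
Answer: $\frac{30199860399583}{79057770} \approx 3.82 \cdot 10^{5}$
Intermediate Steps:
$G{\left(h,D \right)} = \frac{2 D}{-8 + h}$
$d{\left(t \right)} = \frac{1}{2 t}$
$\left(U{\left(G{\left(-3,-7 \right)} \right)} - 28679\right) \left(d{\left(87 \right)} - \frac{50108}{3755}\right) = \left(25 \left(2 \left(-7\right) \frac{1}{-8 - 3}\right)^{2} - 28679\right) \left(\frac{1}{2 \cdot 87} - \frac{50108}{3755}\right) = \left(25 \left(2 \left(-7\right) \frac{1}{-11}\right)^{2} - 28679\right) \left(\frac{1}{2} \cdot \frac{1}{87} - \frac{50108}{3755}\right) = \left(25 \left(2 \left(-7\right) \left(- \frac{1}{11}\right)\right)^{2} - 28679\right) \left(\frac{1}{174} - \frac{50108}{3755}\right) = \left(25 \left(\frac{14}{11}\right)^{2} - 28679\right) \left(- \frac{8715037}{653370}\right) = \left(25 \cdot \frac{196}{121} - 28679\right) \left(- \frac{8715037}{653370}\right) = \left(\frac{4900}{121} - 28679\right) \left(- \frac{8715037}{653370}\right) = \left(- \frac{3465259}{121}\right) \left(- \frac{8715037}{653370}\right) = \frac{30199860399583}{79057770}$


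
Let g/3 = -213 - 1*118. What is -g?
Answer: 993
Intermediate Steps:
g = -993 (g = 3*(-213 - 1*118) = 3*(-213 - 118) = 3*(-331) = -993)
-g = -1*(-993) = 993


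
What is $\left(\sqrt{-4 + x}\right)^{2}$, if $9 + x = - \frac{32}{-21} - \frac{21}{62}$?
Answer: $- \frac{15383}{1302} \approx -11.815$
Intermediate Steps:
$x = - \frac{10175}{1302}$ ($x = -9 - \left(- \frac{32}{21} + \frac{21}{62}\right) = -9 - - \frac{1543}{1302} = -9 + \left(\frac{32}{21} - \frac{21}{62}\right) = -9 + \frac{1543}{1302} = - \frac{10175}{1302} \approx -7.8149$)
$\left(\sqrt{-4 + x}\right)^{2} = \left(\sqrt{-4 - \frac{10175}{1302}}\right)^{2} = \left(\sqrt{- \frac{15383}{1302}}\right)^{2} = \left(\frac{i \sqrt{20028666}}{1302}\right)^{2} = - \frac{15383}{1302}$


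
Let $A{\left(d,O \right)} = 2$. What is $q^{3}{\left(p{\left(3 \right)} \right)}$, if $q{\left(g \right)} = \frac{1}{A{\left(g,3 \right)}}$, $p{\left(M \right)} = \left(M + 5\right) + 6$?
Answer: $\frac{1}{8} \approx 0.125$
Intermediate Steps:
$p{\left(M \right)} = 11 + M$ ($p{\left(M \right)} = \left(5 + M\right) + 6 = 11 + M$)
$q{\left(g \right)} = \frac{1}{2}$
$q^{3}{\left(p{\left(3 \right)} \right)} = \left(\frac{1}{2}\right)^{3} = \frac{1}{8}$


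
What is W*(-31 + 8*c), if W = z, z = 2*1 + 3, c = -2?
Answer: -235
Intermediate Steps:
z = 5 (z = 2 + 3 = 5)
W = 5
W*(-31 + 8*c) = 5*(-31 + 8*(-2)) = 5*(-31 - 16) = 5*(-47) = -235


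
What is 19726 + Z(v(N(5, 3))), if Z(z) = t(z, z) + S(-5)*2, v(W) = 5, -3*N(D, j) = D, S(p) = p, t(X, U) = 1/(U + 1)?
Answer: 118297/6 ≈ 19716.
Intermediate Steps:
t(X, U) = 1/(1 + U)
N(D, j) = -D/3
Z(z) = -10 + 1/(1 + z) (Z(z) = 1/(1 + z) - 5*2 = 1/(1 + z) - 10 = -10 + 1/(1 + z))
19726 + Z(v(N(5, 3))) = 19726 + (-9 - 10*5)/(1 + 5) = 19726 + (-9 - 50)/6 = 19726 + (⅙)*(-59) = 19726 - 59/6 = 118297/6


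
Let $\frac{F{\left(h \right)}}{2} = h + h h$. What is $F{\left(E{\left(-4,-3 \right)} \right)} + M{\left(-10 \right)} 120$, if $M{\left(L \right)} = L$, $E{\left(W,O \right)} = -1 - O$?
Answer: $-1188$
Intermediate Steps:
$F{\left(h \right)} = 2 h + 2 h^{2}$ ($F{\left(h \right)} = 2 \left(h + h h\right) = 2 \left(h + h^{2}\right) = 2 h + 2 h^{2}$)
$F{\left(E{\left(-4,-3 \right)} \right)} + M{\left(-10 \right)} 120 = 2 \left(-1 - -3\right) \left(1 - -2\right) - 1200 = 2 \left(-1 + 3\right) \left(1 + \left(-1 + 3\right)\right) - 1200 = 2 \cdot 2 \left(1 + 2\right) - 1200 = 2 \cdot 2 \cdot 3 - 1200 = 12 - 1200 = -1188$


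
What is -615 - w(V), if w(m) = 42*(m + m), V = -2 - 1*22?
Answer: 1401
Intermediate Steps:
V = -24 (V = -2 - 22 = -24)
w(m) = 84*m (w(m) = 42*(2*m) = 84*m)
-615 - w(V) = -615 - 84*(-24) = -615 - 1*(-2016) = -615 + 2016 = 1401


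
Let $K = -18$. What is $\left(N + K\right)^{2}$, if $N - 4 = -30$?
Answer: $1936$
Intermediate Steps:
$N = -26$ ($N = 4 - 30 = -26$)
$\left(N + K\right)^{2} = \left(-26 - 18\right)^{2} = \left(-44\right)^{2} = 1936$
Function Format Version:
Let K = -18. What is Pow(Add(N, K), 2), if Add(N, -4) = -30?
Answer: 1936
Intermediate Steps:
N = -26 (N = Add(4, -30) = -26)
Pow(Add(N, K), 2) = Pow(Add(-26, -18), 2) = Pow(-44, 2) = 1936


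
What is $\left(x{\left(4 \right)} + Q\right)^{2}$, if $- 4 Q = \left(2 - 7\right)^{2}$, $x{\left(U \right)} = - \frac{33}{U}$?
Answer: $\frac{841}{4} \approx 210.25$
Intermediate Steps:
$Q = - \frac{25}{4}$ ($Q = - \frac{\left(2 - 7\right)^{2}}{4} = - \frac{\left(-5\right)^{2}}{4} = \left(- \frac{1}{4}\right) 25 = - \frac{25}{4} \approx -6.25$)
$\left(x{\left(4 \right)} + Q\right)^{2} = \left(- \frac{33}{4} - \frac{25}{4}\right)^{2} = \left(- \frac{29}{2}\right)^{2} = \frac{841}{4}$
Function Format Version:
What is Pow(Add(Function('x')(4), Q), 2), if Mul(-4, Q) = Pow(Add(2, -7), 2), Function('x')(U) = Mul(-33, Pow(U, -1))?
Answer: Rational(841, 4) ≈ 210.25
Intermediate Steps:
Q = Rational(-25, 4) (Q = Mul(Rational(-1, 4), Pow(Add(2, -7), 2)) = Mul(Rational(-1, 4), Pow(-5, 2)) = Mul(Rational(-1, 4), 25) = Rational(-25, 4) ≈ -6.2500)
Pow(Add(Function('x')(4), Q), 2) = Pow(Add(Mul(-33, Pow(4, -1)), Rational(-25, 4)), 2) = Pow(Add(Mul(-33, Rational(1, 4)), Rational(-25, 4)), 2) = Pow(Add(Rational(-33, 4), Rational(-25, 4)), 2) = Pow(Rational(-29, 2), 2) = Rational(841, 4)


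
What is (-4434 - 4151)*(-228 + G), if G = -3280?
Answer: 30116180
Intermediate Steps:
(-4434 - 4151)*(-228 + G) = (-4434 - 4151)*(-228 - 3280) = -8585*(-3508) = 30116180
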